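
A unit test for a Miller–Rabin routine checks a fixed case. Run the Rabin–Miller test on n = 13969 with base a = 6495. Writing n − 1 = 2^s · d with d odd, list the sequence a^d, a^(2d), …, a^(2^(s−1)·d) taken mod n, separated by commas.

n − 1 = 13968 = 2^4 · 873, so s = 4 and d = 873.
x_0 = 6495^873 mod 13969 = 12638.
x_1 = 12638^2 mod 13969 = 11467.
x_2 = 11467^2 mod 13969 = 1892.
x_3 = 1892^2 mod 13969 = 3600.

12638, 11467, 1892, 3600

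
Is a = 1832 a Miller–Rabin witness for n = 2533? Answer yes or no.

no

n − 1 = 2532 = 2^2 · 633, so s = 2 and d = 633.
By repeated squaring, 1832^633 ≡ 1832 (mod 2533).
x_0 = 1832^633 mod 2533 = 1832.
x_0 is neither 1 nor 2532, so continue squaring.
x_1 = 1832^2 mod 2533 = 2532.
x_1 ≡ −1, so 1832 is not a witness.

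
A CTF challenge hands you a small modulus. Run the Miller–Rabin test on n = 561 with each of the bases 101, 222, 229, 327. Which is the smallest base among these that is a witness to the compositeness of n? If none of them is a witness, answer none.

222

n − 1 = 560 = 2^4 · 35, so s = 4 and d = 35.
Base 101: x_0 = 101^35 mod 561 = 560. x_0 = 560 ≡ −1, so 101 is not a witness.
Base 222: x_0 = 222^35 mod 561 = 120. x_0 is neither 1 nor 560, so continue squaring. x_1 = 120^2 mod 561 = 375. x_2 = 375^2 mod 561 = 375. x_3 = 375^2 mod 561 = 375. Reached i = s−1 = 3 without hitting −1: 222 is a Miller–Rabin witness and 561 is composite.
Base 229: x_0 = 229^35 mod 561 = 529. x_0 is neither 1 nor 560, so continue squaring. x_1 = 529^2 mod 561 = 463. x_2 = 463^2 mod 561 = 67. x_3 = 67^2 mod 561 = 1. x_3 = 1 but x_2 ≠ ±1, a nontrivial square root of 1 — 229 is a witness and 561 is composite.
Base 327: x_0 = 327^35 mod 561 = 285. x_0 is neither 1 nor 560, so continue squaring. x_1 = 285^2 mod 561 = 441. x_2 = 441^2 mod 561 = 375. x_3 = 375^2 mod 561 = 375. Reached i = s−1 = 3 without hitting −1: 327 is a Miller–Rabin witness and 561 is composite.
The smallest witness among the given bases is 222.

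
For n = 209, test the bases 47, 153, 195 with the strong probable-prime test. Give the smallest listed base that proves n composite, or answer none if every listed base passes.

47

n − 1 = 208 = 2^4 · 13, so s = 4 and d = 13.
Base 47: x_0 = 47^13 mod 209 = 82. x_0 is neither 1 nor 208, so continue squaring. x_1 = 82^2 mod 209 = 36. x_2 = 36^2 mod 209 = 42. x_3 = 42^2 mod 209 = 92. Reached i = s−1 = 3 without hitting −1: 47 is a Miller–Rabin witness and 209 is composite.
Base 153: x_0 = 153^13 mod 209 = 153. x_0 is neither 1 nor 208, so continue squaring. x_1 = 153^2 mod 209 = 1. x_1 = 1 but x_0 ≠ ±1, a nontrivial square root of 1 — 153 is a witness and 209 is composite.
Base 195: x_0 = 195^13 mod 209 = 17. x_0 is neither 1 nor 208, so continue squaring. x_1 = 17^2 mod 209 = 80. x_2 = 80^2 mod 209 = 130. x_3 = 130^2 mod 209 = 180. Reached i = s−1 = 3 without hitting −1: 195 is a Miller–Rabin witness and 209 is composite.
The smallest witness among the given bases is 47.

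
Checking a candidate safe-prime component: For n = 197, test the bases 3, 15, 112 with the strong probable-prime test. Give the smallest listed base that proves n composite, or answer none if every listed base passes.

n − 1 = 196 = 2^2 · 49, so s = 2 and d = 49.
Base 3: x_0 = 3^49 mod 197 = 183. x_0 is neither 1 nor 196, so continue squaring. x_1 = 183^2 mod 197 = 196. x_1 ≡ −1, so 3 is not a witness.
Base 15: x_0 = 15^49 mod 197 = 196. x_0 = 196 ≡ −1, so 15 is not a witness.
Base 112: x_0 = 112^49 mod 197 = 196. x_0 = 196 ≡ −1, so 112 is not a witness.
No listed base is a witness for 197.

none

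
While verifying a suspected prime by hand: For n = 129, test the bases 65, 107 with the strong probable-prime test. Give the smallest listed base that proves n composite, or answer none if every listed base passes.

n − 1 = 128 = 2^7 · 1, so s = 7 and d = 1.
Base 65: x_0 = 65^1 mod 129 = 65. x_0 is neither 1 nor 128, so continue squaring. x_1 = 65^2 mod 129 = 97. x_2 = 97^2 mod 129 = 121. x_3 = 121^2 mod 129 = 64. x_4 = 64^2 mod 129 = 97. x_5 = 97^2 mod 129 = 121. x_6 = 121^2 mod 129 = 64. Reached i = s−1 = 6 without hitting −1: 65 is a Miller–Rabin witness and 129 is composite.
Base 107: x_0 = 107^1 mod 129 = 107. x_0 is neither 1 nor 128, so continue squaring. x_1 = 107^2 mod 129 = 97. x_2 = 97^2 mod 129 = 121. x_3 = 121^2 mod 129 = 64. x_4 = 64^2 mod 129 = 97. x_5 = 97^2 mod 129 = 121. x_6 = 121^2 mod 129 = 64. Reached i = s−1 = 6 without hitting −1: 107 is a Miller–Rabin witness and 129 is composite.
The smallest witness among the given bases is 65.

65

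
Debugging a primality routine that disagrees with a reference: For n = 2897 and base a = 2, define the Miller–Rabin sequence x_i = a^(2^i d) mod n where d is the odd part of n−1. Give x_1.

n − 1 = 2896 = 2^4 · 181, so s = 4 and d = 181.
By repeated squaring, 2^181 ≡ 2217 (mod 2897).
x_0 = 2217.
x_1 = 2217^2 mod 2897 = 1777.

1777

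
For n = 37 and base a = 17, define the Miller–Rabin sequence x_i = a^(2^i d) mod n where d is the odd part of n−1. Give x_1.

n − 1 = 36 = 2^2 · 9, so s = 2 and d = 9.
x_0 = 17^9 mod 37 = 6.
x_1 = 6^2 mod 37 = 36.

36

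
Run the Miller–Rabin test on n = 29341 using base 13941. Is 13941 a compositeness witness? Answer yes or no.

n − 1 = 29340 = 2^2 · 7335, so s = 2 and d = 7335.
x_0 = 13941^7335 mod 29341 = 26424.
x_0 is neither 1 nor 29340, so continue squaring.
x_1 = 26424^2 mod 29341 = 29340.
x_1 ≡ −1, so 13941 is not a witness.

no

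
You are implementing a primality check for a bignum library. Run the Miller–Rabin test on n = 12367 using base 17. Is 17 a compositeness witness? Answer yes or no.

yes

n − 1 = 12366 = 2^1 · 6183, so s = 1 and d = 6183.
x_0 = 17^6183 mod 12367 = 2316.
x_0 ∉ {1, 12366} and s = 1, so 17 is a Miller–Rabin witness and 12367 is composite.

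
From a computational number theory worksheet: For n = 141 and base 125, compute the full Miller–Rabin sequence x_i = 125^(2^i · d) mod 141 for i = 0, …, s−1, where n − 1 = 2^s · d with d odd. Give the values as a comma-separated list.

137, 16

n − 1 = 140 = 2^2 · 35, so s = 2 and d = 35.
x_0 = 125^35 mod 141 = 137.
x_1 = 137^2 mod 141 = 16.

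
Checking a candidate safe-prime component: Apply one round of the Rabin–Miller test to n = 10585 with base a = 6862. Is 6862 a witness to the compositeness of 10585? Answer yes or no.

n − 1 = 10584 = 2^3 · 1323, so s = 3 and d = 1323.
x_0 = 6862^1323 mod 10585 = 8833.
x_0 is neither 1 nor 10584, so continue squaring.
x_1 = 8833^2 mod 10585 = 10439.
x_2 = 10439^2 mod 10585 = 146.
Reached i = s−1 = 2 without hitting −1: 6862 is a Miller–Rabin witness and 10585 is composite.

yes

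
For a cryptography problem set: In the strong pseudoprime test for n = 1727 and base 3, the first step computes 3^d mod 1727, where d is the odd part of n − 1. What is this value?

n − 1 = 1726 = 2^1 · 863, so s = 1 and d = 863.
Repeated squaring mod 1727: 3^1 ≡ 3, 3^2 ≡ 9, 3^4 ≡ 81, 3^8 ≡ 1380, 3^16 ≡ 1246, 3^32 ≡ 1670, 3^64 ≡ 1522, 3^128 ≡ 577, 3^256 ≡ 1345, 3^512 ≡ 856.
863 = 512 + 256 + 64 + 16 + 8 + 4 + 2 + 1, so 3^863 ≡ 856·1345·1522·1246·1380·81·9·3 ≡ 1028 (mod 1727).

1028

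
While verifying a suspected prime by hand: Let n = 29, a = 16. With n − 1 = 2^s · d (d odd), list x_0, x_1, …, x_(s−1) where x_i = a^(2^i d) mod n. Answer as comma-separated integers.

1, 1

n − 1 = 28 = 2^2 · 7, so s = 2 and d = 7.
x_0 = 16^7 mod 29 = 1.
x_1 = 1^2 mod 29 = 1.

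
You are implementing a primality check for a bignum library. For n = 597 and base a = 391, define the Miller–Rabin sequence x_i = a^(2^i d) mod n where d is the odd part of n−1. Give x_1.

7

n − 1 = 596 = 2^2 · 149, so s = 2 and d = 149.
Repeated squaring mod 597: 391^1 ≡ 391, 391^2 ≡ 49, 391^4 ≡ 13, 391^8 ≡ 169, 391^16 ≡ 502, 391^32 ≡ 70, 391^64 ≡ 124, 391^128 ≡ 451.
149 = 128 + 16 + 4 + 1, so 391^149 ≡ 451·502·13·391 ≡ 286 (mod 597).
x_0 = 286.
x_1 = 286^2 mod 597 = 7.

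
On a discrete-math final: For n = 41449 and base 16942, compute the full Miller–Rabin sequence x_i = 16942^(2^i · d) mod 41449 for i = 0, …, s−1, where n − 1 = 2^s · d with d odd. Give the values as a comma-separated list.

33478, 36973, 14709

n − 1 = 41448 = 2^3 · 5181, so s = 3 and d = 5181.
x_0 = 16942^5181 mod 41449 = 33478.
x_1 = 33478^2 mod 41449 = 36973.
x_2 = 36973^2 mod 41449 = 14709.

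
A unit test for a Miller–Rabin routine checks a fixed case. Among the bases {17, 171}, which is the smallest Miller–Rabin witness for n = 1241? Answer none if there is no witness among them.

n − 1 = 1240 = 2^3 · 155, so s = 3 and d = 155.
Base 17: x_0 = 17^155 mod 1241 = 833. x_0 is neither 1 nor 1240, so continue squaring. x_1 = 833^2 mod 1241 = 170. x_2 = 170^2 mod 1241 = 357. Reached i = s−1 = 2 without hitting −1: 17 is a Miller–Rabin witness and 1241 is composite.
Base 171: x_0 = 171^155 mod 1241 = 596. x_0 is neither 1 nor 1240, so continue squaring. x_1 = 596^2 mod 1241 = 290. x_2 = 290^2 mod 1241 = 953. Reached i = s−1 = 2 without hitting −1: 171 is a Miller–Rabin witness and 1241 is composite.
The smallest witness among the given bases is 17.

17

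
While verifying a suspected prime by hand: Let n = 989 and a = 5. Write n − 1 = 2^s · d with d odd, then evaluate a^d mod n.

89

n − 1 = 988 = 2^2 · 247, so s = 2 and d = 247.
5^247 mod 989 = 89.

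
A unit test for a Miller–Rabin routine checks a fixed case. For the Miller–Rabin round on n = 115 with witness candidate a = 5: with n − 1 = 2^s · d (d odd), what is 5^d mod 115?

n − 1 = 114 = 2^1 · 57, so s = 1 and d = 57.
5^57 mod 115 = 90.

90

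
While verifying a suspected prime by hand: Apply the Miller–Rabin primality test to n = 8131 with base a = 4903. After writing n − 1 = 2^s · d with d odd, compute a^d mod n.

6750

n − 1 = 8130 = 2^1 · 4065, so s = 1 and d = 4065.
4903^4065 mod 8131 = 6750.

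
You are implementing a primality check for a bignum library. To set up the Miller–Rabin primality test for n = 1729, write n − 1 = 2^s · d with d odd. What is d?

Halving: 1728 → 864 → 432 → 216 → 108 → 54 → 27; 27 is odd.
So 1728 = 2^6 · 27.

27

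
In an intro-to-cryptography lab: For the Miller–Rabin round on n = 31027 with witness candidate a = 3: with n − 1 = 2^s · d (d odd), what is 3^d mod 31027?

n − 1 = 31026 = 2^1 · 15513, so s = 1 and d = 15513.
Repeated squaring mod 31027: 3^1 ≡ 3, 3^2 ≡ 9, 3^4 ≡ 81, 3^8 ≡ 6561, 3^16 ≡ 12272, 3^32 ≡ 27953, 3^64 ≡ 17268, 3^128 ≡ 14354, 3^256 ≡ 18036, 3^512 ≡ 10228, 3^1024 ≡ 19967, 3^2048 ≡ 15166, 3^4096 ≡ 4405, 3^8192 ≡ 12150.
15513 = 8192 + 4096 + 2048 + 1024 + 128 + 16 + 8 + 1, so 3^15513 ≡ 12150·4405·15166·19967·14354·12272·6561·3 ≡ 4857 (mod 31027).

4857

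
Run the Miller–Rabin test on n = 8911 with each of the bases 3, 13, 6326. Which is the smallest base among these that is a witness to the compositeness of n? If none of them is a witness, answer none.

none

n − 1 = 8910 = 2^1 · 4455, so s = 1 and d = 4455.
Base 3: x_0 = 3^4455 mod 8911 = 8910. x_0 = 8910 ≡ −1, so 3 is not a witness.
Base 13: x_0 = 13^4455 mod 8911 = 8910. x_0 = 8910 ≡ −1, so 13 is not a witness.
Base 6326: x_0 = 6326^4455 mod 8911 = 8910. x_0 = 8910 ≡ −1, so 6326 is not a witness.
No listed base is a witness for 8911.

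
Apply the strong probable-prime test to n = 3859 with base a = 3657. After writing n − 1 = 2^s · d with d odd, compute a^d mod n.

n − 1 = 3858 = 2^1 · 1929, so s = 1 and d = 1929.
Repeated squaring mod 3859: 3657^1 ≡ 3657, 3657^2 ≡ 2214, 3657^4 ≡ 866, 3657^8 ≡ 1310, 3657^16 ≡ 2704, 3657^32 ≡ 2670, 3657^64 ≡ 1327, 3657^128 ≡ 1225, 3657^256 ≡ 3333, 3657^512 ≡ 2687, 3657^1024 ≡ 3639.
1929 = 1024 + 512 + 256 + 128 + 8 + 1, so 3657^1929 ≡ 3639·2687·3333·1225·1310·3657 ≡ 1991 (mod 3859).

1991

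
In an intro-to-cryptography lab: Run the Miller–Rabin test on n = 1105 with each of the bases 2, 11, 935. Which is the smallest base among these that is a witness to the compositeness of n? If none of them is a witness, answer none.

n − 1 = 1104 = 2^4 · 69, so s = 4 and d = 69.
Base 2: x_0 = 2^69 mod 1105 = 967. x_0 is neither 1 nor 1104, so continue squaring. x_1 = 967^2 mod 1105 = 259. x_2 = 259^2 mod 1105 = 781. x_3 = 781^2 mod 1105 = 1. x_3 = 1 but x_2 ≠ ±1, a nontrivial square root of 1 — 2 is a witness and 1105 is composite.
Base 11: x_0 = 11^69 mod 1105 = 996. x_0 is neither 1 nor 1104, so continue squaring. x_1 = 996^2 mod 1105 = 831. x_2 = 831^2 mod 1105 = 1041. x_3 = 1041^2 mod 1105 = 781. Reached i = s−1 = 3 without hitting −1: 11 is a Miller–Rabin witness and 1105 is composite.
Base 935: x_0 = 935^69 mod 1105 = 935. x_0 is neither 1 nor 1104, so continue squaring. x_1 = 935^2 mod 1105 = 170. x_2 = 170^2 mod 1105 = 170. x_3 = 170^2 mod 1105 = 170. Reached i = s−1 = 3 without hitting −1: 935 is a Miller–Rabin witness and 1105 is composite.
The smallest witness among the given bases is 2.

2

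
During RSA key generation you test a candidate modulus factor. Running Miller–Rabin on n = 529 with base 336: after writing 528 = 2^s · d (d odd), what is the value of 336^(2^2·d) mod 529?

n − 1 = 528 = 2^4 · 33, so s = 4 and d = 33.
x_0 = 336^33 mod 529 = 91.
x_1 = 91^2 mod 529 = 346.
x_2 = 346^2 mod 529 = 162.

162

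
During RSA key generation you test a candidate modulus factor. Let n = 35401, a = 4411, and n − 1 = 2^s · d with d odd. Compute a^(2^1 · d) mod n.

n − 1 = 35400 = 2^3 · 4425, so s = 3 and d = 4425.
x_0 = 4411^4425 mod 35401 = 35400.
x_1 = 35400^2 mod 35401 = 1.

1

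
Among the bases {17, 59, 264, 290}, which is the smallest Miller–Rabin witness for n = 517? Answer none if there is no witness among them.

n − 1 = 516 = 2^2 · 129, so s = 2 and d = 129.
Base 17: x_0 = 17^129 mod 517 = 244. x_0 is neither 1 nor 516, so continue squaring. x_1 = 244^2 mod 517 = 81. Reached i = s−1 = 1 without hitting −1: 17 is a Miller–Rabin witness and 517 is composite.
Base 59: x_0 = 59^129 mod 517 = 25. x_0 is neither 1 nor 516, so continue squaring. x_1 = 25^2 mod 517 = 108. Reached i = s−1 = 1 without hitting −1: 59 is a Miller–Rabin witness and 517 is composite.
Base 264: x_0 = 264^129 mod 517 = 11. x_0 is neither 1 nor 516, so continue squaring. x_1 = 11^2 mod 517 = 121. Reached i = s−1 = 1 without hitting −1: 264 is a Miller–Rabin witness and 517 is composite.
Base 290: x_0 = 290^129 mod 517 = 3. x_0 is neither 1 nor 516, so continue squaring. x_1 = 3^2 mod 517 = 9. Reached i = s−1 = 1 without hitting −1: 290 is a Miller–Rabin witness and 517 is composite.
The smallest witness among the given bases is 17.

17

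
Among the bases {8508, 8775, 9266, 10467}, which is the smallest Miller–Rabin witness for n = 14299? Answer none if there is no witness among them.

n − 1 = 14298 = 2^1 · 7149, so s = 1 and d = 7149.
Base 8508: x_0 = 8508^7149 mod 14299 = 1. x_0 = 1, so 8508 is not a witness.
Base 8775: x_0 = 8775^7149 mod 14299 = 5547. x_0 ∉ {1, 14298} and s = 1, so 8775 is a Miller–Rabin witness and 14299 is composite.
Base 9266: x_0 = 9266^7149 mod 14299 = 1660. x_0 ∉ {1, 14298} and s = 1, so 9266 is a Miller–Rabin witness and 14299 is composite.
Base 10467: x_0 = 10467^7149 mod 14299 = 4852. x_0 ∉ {1, 14298} and s = 1, so 10467 is a Miller–Rabin witness and 14299 is composite.
The smallest witness among the given bases is 8775.

8775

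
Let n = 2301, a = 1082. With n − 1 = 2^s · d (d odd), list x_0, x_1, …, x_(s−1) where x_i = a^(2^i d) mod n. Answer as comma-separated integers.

n − 1 = 2300 = 2^2 · 575, so s = 2 and d = 575.
x_0 = 1082^575 mod 2301 = 1010.
x_1 = 1010^2 mod 2301 = 757.

1010, 757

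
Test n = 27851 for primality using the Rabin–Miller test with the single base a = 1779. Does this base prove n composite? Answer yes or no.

no

n − 1 = 27850 = 2^1 · 13925, so s = 1 and d = 13925.
x_0 = 1779^13925 mod 27851 = 27850.
x_0 = 27850 ≡ −1, so 1779 is not a witness.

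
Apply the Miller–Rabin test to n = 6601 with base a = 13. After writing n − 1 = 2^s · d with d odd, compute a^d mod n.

3037

n − 1 = 6600 = 2^3 · 825, so s = 3 and d = 825.
Repeated squaring mod 6601: 13^1 ≡ 13, 13^2 ≡ 169, 13^4 ≡ 2157, 13^8 ≡ 5545, 13^16 ≡ 6168, 13^32 ≡ 2661, 13^64 ≡ 4649, 13^128 ≡ 1527, 13^256 ≡ 1576, 13^512 ≡ 1800.
825 = 512 + 256 + 32 + 16 + 8 + 1, so 13^825 ≡ 1800·1576·2661·6168·5545·13 ≡ 3037 (mod 6601).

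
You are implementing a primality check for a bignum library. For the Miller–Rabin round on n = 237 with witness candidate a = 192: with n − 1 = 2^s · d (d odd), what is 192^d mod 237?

n − 1 = 236 = 2^2 · 59, so s = 2 and d = 59.
192^59 mod 237 = 60.

60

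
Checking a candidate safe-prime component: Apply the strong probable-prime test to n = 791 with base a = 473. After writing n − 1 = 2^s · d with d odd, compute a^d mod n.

n − 1 = 790 = 2^1 · 395, so s = 1 and d = 395.
Repeated squaring mod 791: 473^1 ≡ 473, 473^2 ≡ 667, 473^4 ≡ 347, 473^8 ≡ 177, 473^16 ≡ 480, 473^32 ≡ 219, 473^64 ≡ 501, 473^128 ≡ 254, 473^256 ≡ 445.
395 = 256 + 128 + 8 + 2 + 1, so 473^395 ≡ 445·254·177·667·473 ≡ 457 (mod 791).

457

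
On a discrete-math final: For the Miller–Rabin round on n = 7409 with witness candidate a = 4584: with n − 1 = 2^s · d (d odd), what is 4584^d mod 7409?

2881

n − 1 = 7408 = 2^4 · 463, so s = 4 and d = 463.
4584^463 mod 7409 = 2881.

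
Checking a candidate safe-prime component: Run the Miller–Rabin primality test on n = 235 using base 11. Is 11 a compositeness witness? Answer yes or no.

n − 1 = 234 = 2^1 · 117, so s = 1 and d = 117.
x_0 = 11^117 mod 235 = 161.
x_0 ∉ {1, 234} and s = 1, so 11 is a Miller–Rabin witness and 235 is composite.

yes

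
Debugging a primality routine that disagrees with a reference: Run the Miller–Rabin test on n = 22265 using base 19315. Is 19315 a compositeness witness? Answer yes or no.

n − 1 = 22264 = 2^3 · 2783, so s = 3 and d = 2783.
x_0 = 19315^2783 mod 22265 = 15055.
x_0 is neither 1 nor 22264, so continue squaring.
x_1 = 15055^2 mod 22265 = 17590.
x_2 = 17590^2 mod 22265 = 13660.
Reached i = s−1 = 2 without hitting −1: 19315 is a Miller–Rabin witness and 22265 is composite.

yes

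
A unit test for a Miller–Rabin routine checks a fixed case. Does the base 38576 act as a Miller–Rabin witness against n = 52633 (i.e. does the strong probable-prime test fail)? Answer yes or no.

n − 1 = 52632 = 2^3 · 6579, so s = 3 and d = 6579.
x_0 = 38576^6579 mod 52633 = 11535.
x_0 is neither 1 nor 52632, so continue squaring.
x_1 = 11535^2 mod 52633 = 1.
x_1 = 1 but x_0 ≠ ±1, a nontrivial square root of 1 — 38576 is a witness and 52633 is composite.

yes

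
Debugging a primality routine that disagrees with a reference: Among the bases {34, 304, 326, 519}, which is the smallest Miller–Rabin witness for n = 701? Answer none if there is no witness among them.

none

n − 1 = 700 = 2^2 · 175, so s = 2 and d = 175.
Base 34: x_0 = 34^175 mod 701 = 135. x_0 is neither 1 nor 700, so continue squaring. x_1 = 135^2 mod 701 = 700. x_1 ≡ −1, so 34 is not a witness.
Base 304: x_0 = 304^175 mod 701 = 1. x_0 = 1, so 304 is not a witness.
Base 326: x_0 = 326^175 mod 701 = 566. x_0 is neither 1 nor 700, so continue squaring. x_1 = 566^2 mod 701 = 700. x_1 ≡ −1, so 326 is not a witness.
Base 519: x_0 = 519^175 mod 701 = 135. x_0 is neither 1 nor 700, so continue squaring. x_1 = 135^2 mod 701 = 700. x_1 ≡ −1, so 519 is not a witness.
No listed base is a witness for 701.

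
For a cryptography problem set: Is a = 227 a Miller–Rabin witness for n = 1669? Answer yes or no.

n − 1 = 1668 = 2^2 · 417, so s = 2 and d = 417.
Repeated squaring mod 1669: 227^1 ≡ 227, 227^2 ≡ 1459, 227^4 ≡ 706, 227^8 ≡ 1074, 227^16 ≡ 197, 227^32 ≡ 422, 227^64 ≡ 1170, 227^128 ≡ 320, 227^256 ≡ 591.
417 = 256 + 128 + 32 + 1, so 227^417 ≡ 591·320·422·227 ≡ 220 (mod 1669).
x_0 = 227^417 mod 1669 = 220.
x_0 is neither 1 nor 1668, so continue squaring.
x_1 = 220^2 mod 1669 = 1668.
x_1 ≡ −1, so 227 is not a witness.

no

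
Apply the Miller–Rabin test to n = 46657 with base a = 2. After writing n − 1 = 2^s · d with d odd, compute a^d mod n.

n − 1 = 46656 = 2^6 · 729, so s = 6 and d = 729.
2^729 mod 46657 = 512.

512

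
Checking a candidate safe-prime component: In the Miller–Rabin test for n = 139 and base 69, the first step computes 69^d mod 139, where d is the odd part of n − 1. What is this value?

n − 1 = 138 = 2^1 · 69, so s = 1 and d = 69.
69^69 mod 139 = 1.

1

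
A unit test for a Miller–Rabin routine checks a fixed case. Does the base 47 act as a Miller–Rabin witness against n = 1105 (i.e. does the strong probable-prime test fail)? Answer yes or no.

no

n − 1 = 1104 = 2^4 · 69, so s = 4 and d = 69.
x_0 = 47^69 mod 1105 = 47.
x_0 is neither 1 nor 1104, so continue squaring.
x_1 = 47^2 mod 1105 = 1104.
x_1 ≡ −1, so 47 is not a witness.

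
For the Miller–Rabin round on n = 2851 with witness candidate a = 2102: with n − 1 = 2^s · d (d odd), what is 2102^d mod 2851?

2850

n − 1 = 2850 = 2^1 · 1425, so s = 1 and d = 1425.
2102^1425 mod 2851 = 2850.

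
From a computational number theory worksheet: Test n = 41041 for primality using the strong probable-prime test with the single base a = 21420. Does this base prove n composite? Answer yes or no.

n − 1 = 41040 = 2^4 · 2565, so s = 4 and d = 2565.
By repeated squaring, 21420^2565 ≡ 29316 (mod 41041).
x_0 = 21420^2565 mod 41041 = 29316.
x_0 is neither 1 nor 41040, so continue squaring.
x_1 = 29316^2 mod 41041 = 29316.
x_2 = 29316^2 mod 41041 = 29316.
x_3 = 29316^2 mod 41041 = 29316.
Reached i = s−1 = 3 without hitting −1: 21420 is a Miller–Rabin witness and 41041 is composite.

yes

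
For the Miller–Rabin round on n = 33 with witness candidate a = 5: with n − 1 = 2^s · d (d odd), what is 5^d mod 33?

n − 1 = 32 = 2^5 · 1, so s = 5 and d = 1.
5^1 mod 33 = 5.

5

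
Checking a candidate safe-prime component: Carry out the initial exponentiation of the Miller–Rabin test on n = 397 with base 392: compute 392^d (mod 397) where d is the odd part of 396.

n − 1 = 396 = 2^2 · 99, so s = 2 and d = 99.
392^99 mod 397 = 63.

63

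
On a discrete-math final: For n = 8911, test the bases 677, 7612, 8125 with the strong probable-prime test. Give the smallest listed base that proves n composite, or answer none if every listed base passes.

none

n − 1 = 8910 = 2^1 · 4455, so s = 1 and d = 4455.
Base 677: x_0 = 677^4455 mod 8911 = 8910. x_0 = 8910 ≡ −1, so 677 is not a witness.
Base 7612: x_0 = 7612^4455 mod 8911 = 8910. x_0 = 8910 ≡ −1, so 7612 is not a witness.
Base 8125: x_0 = 8125^4455 mod 8911 = 8910. x_0 = 8910 ≡ −1, so 8125 is not a witness.
No listed base is a witness for 8911.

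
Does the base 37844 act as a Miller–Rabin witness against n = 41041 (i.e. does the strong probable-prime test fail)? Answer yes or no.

no

n − 1 = 41040 = 2^4 · 2565, so s = 4 and d = 2565.
x_0 = 37844^2565 mod 41041 = 1.
x_0 = 1, so 37844 is not a witness.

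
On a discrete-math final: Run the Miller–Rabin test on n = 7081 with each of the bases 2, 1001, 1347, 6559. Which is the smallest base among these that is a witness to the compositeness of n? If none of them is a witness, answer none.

2

n − 1 = 7080 = 2^3 · 885, so s = 3 and d = 885.
Base 2: x_0 = 2^885 mod 7081 = 1176. x_0 is neither 1 nor 7080, so continue squaring. x_1 = 1176^2 mod 7081 = 2181. x_2 = 2181^2 mod 7081 = 5410. Reached i = s−1 = 2 without hitting −1: 2 is a Miller–Rabin witness and 7081 is composite.
Base 1001: x_0 = 1001^885 mod 7081 = 3015. x_0 is neither 1 nor 7080, so continue squaring. x_1 = 3015^2 mod 7081 = 5302. x_2 = 5302^2 mod 7081 = 6715. Reached i = s−1 = 2 without hitting −1: 1001 is a Miller–Rabin witness and 7081 is composite.
Base 1347: x_0 = 1347^885 mod 7081 = 6772. x_0 is neither 1 nor 7080, so continue squaring. x_1 = 6772^2 mod 7081 = 3428. x_2 = 3428^2 mod 7081 = 3805. Reached i = s−1 = 2 without hitting −1: 1347 is a Miller–Rabin witness and 7081 is composite.
Base 6559: x_0 = 6559^885 mod 7081 = 6153. x_0 is neither 1 nor 7080, so continue squaring. x_1 = 6153^2 mod 7081 = 4383. x_2 = 4383^2 mod 7081 = 7017. Reached i = s−1 = 2 without hitting −1: 6559 is a Miller–Rabin witness and 7081 is composite.
The smallest witness among the given bases is 2.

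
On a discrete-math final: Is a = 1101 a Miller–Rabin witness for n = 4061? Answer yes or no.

no

n − 1 = 4060 = 2^2 · 1015, so s = 2 and d = 1015.
By repeated squaring, 1101^1015 ≡ 1 (mod 4061).
x_0 = 1101^1015 mod 4061 = 1.
x_0 = 1, so 1101 is not a witness.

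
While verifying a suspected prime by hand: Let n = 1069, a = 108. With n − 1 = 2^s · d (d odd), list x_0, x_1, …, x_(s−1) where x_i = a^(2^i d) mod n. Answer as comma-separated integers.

1, 1

n − 1 = 1068 = 2^2 · 267, so s = 2 and d = 267.
x_0 = 108^267 mod 1069 = 1.
x_1 = 1^2 mod 1069 = 1.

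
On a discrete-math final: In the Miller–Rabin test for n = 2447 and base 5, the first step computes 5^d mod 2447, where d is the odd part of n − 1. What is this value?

n − 1 = 2446 = 2^1 · 1223, so s = 1 and d = 1223.
Repeated squaring mod 2447: 5^1 ≡ 5, 5^2 ≡ 25, 5^4 ≡ 625, 5^8 ≡ 1552, 5^16 ≡ 856, 5^32 ≡ 1083, 5^64 ≡ 776, 5^128 ≡ 214, 5^256 ≡ 1750, 5^512 ≡ 1303, 5^1024 ≡ 2038.
1223 = 1024 + 128 + 64 + 4 + 2 + 1, so 5^1223 ≡ 2038·214·776·625·25·5 ≡ 2446 (mod 2447).

2446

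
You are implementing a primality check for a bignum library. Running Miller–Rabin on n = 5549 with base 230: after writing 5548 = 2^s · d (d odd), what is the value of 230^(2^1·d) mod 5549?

4855

n − 1 = 5548 = 2^2 · 1387, so s = 2 and d = 1387.
x_0 = 230^1387 mod 5549 = 5447.
x_1 = 5447^2 mod 5549 = 4855.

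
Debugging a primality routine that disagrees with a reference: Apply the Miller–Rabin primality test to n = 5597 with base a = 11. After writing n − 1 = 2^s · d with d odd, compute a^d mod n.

4561

n − 1 = 5596 = 2^2 · 1399, so s = 2 and d = 1399.
Repeated squaring mod 5597: 11^1 ≡ 11, 11^2 ≡ 121, 11^4 ≡ 3447, 11^8 ≡ 4975, 11^16 ≡ 691, 11^32 ≡ 1736, 11^64 ≡ 2510, 11^128 ≡ 3475, 11^256 ≡ 2896, 11^512 ≡ 2510, 11^1024 ≡ 3475.
1399 = 1024 + 256 + 64 + 32 + 16 + 4 + 2 + 1, so 11^1399 ≡ 3475·2896·2510·1736·691·3447·121·11 ≡ 4561 (mod 5597).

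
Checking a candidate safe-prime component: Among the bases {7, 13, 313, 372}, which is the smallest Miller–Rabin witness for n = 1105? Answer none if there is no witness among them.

7

n − 1 = 1104 = 2^4 · 69, so s = 4 and d = 69.
Base 7: x_0 = 7^69 mod 1105 = 827. x_0 is neither 1 nor 1104, so continue squaring. x_1 = 827^2 mod 1105 = 1039. x_2 = 1039^2 mod 1105 = 1041. x_3 = 1041^2 mod 1105 = 781. Reached i = s−1 = 3 without hitting −1: 7 is a Miller–Rabin witness and 1105 is composite.
Base 13: x_0 = 13^69 mod 1105 = 13. x_0 is neither 1 nor 1104, so continue squaring. x_1 = 13^2 mod 1105 = 169. x_2 = 169^2 mod 1105 = 936. x_3 = 936^2 mod 1105 = 936. Reached i = s−1 = 3 without hitting −1: 13 is a Miller–Rabin witness and 1105 is composite.
Base 313: x_0 = 313^69 mod 1105 = 963. x_0 is neither 1 nor 1104, so continue squaring. x_1 = 963^2 mod 1105 = 274. x_2 = 274^2 mod 1105 = 1041. x_3 = 1041^2 mod 1105 = 781. Reached i = s−1 = 3 without hitting −1: 313 is a Miller–Rabin witness and 1105 is composite.
Base 372: x_0 = 372^69 mod 1105 = 1022. x_0 is neither 1 nor 1104, so continue squaring. x_1 = 1022^2 mod 1105 = 259. x_2 = 259^2 mod 1105 = 781. x_3 = 781^2 mod 1105 = 1. x_3 = 1 but x_2 ≠ ±1, a nontrivial square root of 1 — 372 is a witness and 1105 is composite.
The smallest witness among the given bases is 7.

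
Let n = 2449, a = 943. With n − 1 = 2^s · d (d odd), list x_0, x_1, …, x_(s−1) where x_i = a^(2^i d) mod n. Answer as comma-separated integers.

802, 1566, 907, 2234

n − 1 = 2448 = 2^4 · 153, so s = 4 and d = 153.
x_0 = 943^153 mod 2449 = 802.
x_1 = 802^2 mod 2449 = 1566.
x_2 = 1566^2 mod 2449 = 907.
x_3 = 907^2 mod 2449 = 2234.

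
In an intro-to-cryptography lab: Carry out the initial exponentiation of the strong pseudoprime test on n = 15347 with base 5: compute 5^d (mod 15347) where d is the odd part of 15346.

911

n − 1 = 15346 = 2^1 · 7673, so s = 1 and d = 7673.
Repeated squaring mod 15347: 5^1 ≡ 5, 5^2 ≡ 25, 5^4 ≡ 625, 5^8 ≡ 6950, 5^16 ≡ 5491, 5^32 ≡ 9573, 5^64 ≡ 5392, 5^128 ≡ 6446, 5^256 ≡ 6587, 5^512 ≡ 2600, 5^1024 ≡ 7320, 5^2048 ≡ 6023, 5^4096 ≡ 11568.
7673 = 4096 + 2048 + 1024 + 256 + 128 + 64 + 32 + 16 + 8 + 1, so 5^7673 ≡ 11568·6023·7320·6587·6446·5392·9573·5491·6950·5 ≡ 911 (mod 15347).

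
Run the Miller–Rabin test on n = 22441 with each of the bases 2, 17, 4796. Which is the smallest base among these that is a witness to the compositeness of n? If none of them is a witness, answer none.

n − 1 = 22440 = 2^3 · 2805, so s = 3 and d = 2805.
Base 2: x_0 = 2^2805 mod 22441 = 22440. x_0 = 22440 ≡ −1, so 2 is not a witness.
Base 17: x_0 = 17^2805 mod 22441 = 21271. x_0 is neither 1 nor 22440, so continue squaring. x_1 = 21271^2 mod 22441 = 22440. x_1 ≡ −1, so 17 is not a witness.
Base 4796: x_0 = 4796^2805 mod 22441 = 5595. x_0 is neither 1 nor 22440, so continue squaring. x_1 = 5595^2 mod 22441 = 21271. x_2 = 21271^2 mod 22441 = 22440. x_2 ≡ −1, so 4796 is not a witness.
No listed base is a witness for 22441.

none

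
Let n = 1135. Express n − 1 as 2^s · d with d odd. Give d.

Halving: 1134 → 567; 567 is odd.
So 1134 = 2^1 · 567.

567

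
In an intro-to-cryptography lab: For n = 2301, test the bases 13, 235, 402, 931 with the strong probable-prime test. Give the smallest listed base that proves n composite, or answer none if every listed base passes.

n − 1 = 2300 = 2^2 · 575, so s = 2 and d = 575.
Base 13: x_0 = 13^575 mod 2301 = 364. x_0 is neither 1 nor 2300, so continue squaring. x_1 = 364^2 mod 2301 = 1339. Reached i = s−1 = 1 without hitting −1: 13 is a Miller–Rabin witness and 2301 is composite.
Base 235: x_0 = 235^575 mod 2301 = 235. x_0 is neither 1 nor 2300, so continue squaring. x_1 = 235^2 mod 2301 = 1. x_1 = 1 but x_0 ≠ ±1, a nontrivial square root of 1 — 235 is a witness and 2301 is composite.
Base 402: x_0 = 402^575 mod 2301 = 441. x_0 is neither 1 nor 2300, so continue squaring. x_1 = 441^2 mod 2301 = 1197. Reached i = s−1 = 1 without hitting −1: 402 is a Miller–Rabin witness and 2301 is composite.
Base 931: x_0 = 931^575 mod 2301 = 226. x_0 is neither 1 nor 2300, so continue squaring. x_1 = 226^2 mod 2301 = 454. Reached i = s−1 = 1 without hitting −1: 931 is a Miller–Rabin witness and 2301 is composite.
The smallest witness among the given bases is 13.

13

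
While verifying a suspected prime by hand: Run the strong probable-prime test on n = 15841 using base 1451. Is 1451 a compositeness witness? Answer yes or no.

n − 1 = 15840 = 2^5 · 495, so s = 5 and d = 495.
x_0 = 1451^495 mod 15841 = 1.
x_0 = 1, so 1451 is not a witness.

no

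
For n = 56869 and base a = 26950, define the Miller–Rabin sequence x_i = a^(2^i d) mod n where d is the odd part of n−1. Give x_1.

5105

n − 1 = 56868 = 2^2 · 14217, so s = 2 and d = 14217.
x_0 = 26950^14217 mod 56869 = 42803.
x_1 = 42803^2 mod 56869 = 5105.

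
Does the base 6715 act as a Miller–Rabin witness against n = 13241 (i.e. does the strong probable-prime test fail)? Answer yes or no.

no

n − 1 = 13240 = 2^3 · 1655, so s = 3 and d = 1655.
Repeated squaring mod 13241: 6715^1 ≡ 6715, 6715^2 ≡ 5620, 6715^4 ≡ 4615, 6715^8 ≡ 6697, 6715^16 ≡ 2542, 6715^32 ≡ 156, 6715^64 ≡ 11095, 6715^128 ≡ 10689, 6715^256 ≡ 11373, 6715^512 ≡ 7041, 6715^1024 ≡ 1377.
1655 = 1024 + 512 + 64 + 32 + 16 + 4 + 2 + 1, so 6715^1655 ≡ 1377·7041·11095·156·2542·4615·5620·6715 ≡ 8714 (mod 13241).
x_0 = 6715^1655 mod 13241 = 8714.
x_0 is neither 1 nor 13240, so continue squaring.
x_1 = 8714^2 mod 13241 = 9902.
x_2 = 9902^2 mod 13241 = 13240.
x_2 ≡ −1, so 6715 is not a witness.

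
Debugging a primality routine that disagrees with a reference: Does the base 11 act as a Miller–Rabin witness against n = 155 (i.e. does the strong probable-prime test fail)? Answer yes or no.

n − 1 = 154 = 2^1 · 77, so s = 1 and d = 77.
Repeated squaring mod 155: 11^1 ≡ 11, 11^2 ≡ 121, 11^4 ≡ 71, 11^8 ≡ 81, 11^16 ≡ 51, 11^32 ≡ 121, 11^64 ≡ 71.
77 = 64 + 8 + 4 + 1, so 11^77 ≡ 71·81·71·11 ≡ 96 (mod 155).
x_0 = 11^77 mod 155 = 96.
x_0 ∉ {1, 154} and s = 1, so 11 is a Miller–Rabin witness and 155 is composite.

yes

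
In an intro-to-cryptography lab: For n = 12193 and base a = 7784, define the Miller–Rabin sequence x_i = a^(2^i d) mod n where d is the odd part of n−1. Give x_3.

n − 1 = 12192 = 2^5 · 381, so s = 5 and d = 381.
Repeated squaring mod 12193: 7784^1 ≡ 7784, 7784^2 ≡ 3639, 7784^4 ≡ 723, 7784^8 ≡ 10623, 7784^16 ≡ 1914, 7784^32 ≡ 5496, 7784^64 ≡ 3955, 7784^128 ≡ 10599, 7784^256 ≡ 4692.
381 = 256 + 64 + 32 + 16 + 8 + 4 + 1, so 7784^381 ≡ 4692·3955·5496·1914·10623·723·7784 ≡ 2321 (mod 12193).
x_0 = 2321.
x_1 = 2321^2 mod 12193 = 9928.
x_2 = 9928^2 mod 12193 = 9165.
x_3 = 9165^2 mod 12193 = 11841.

11841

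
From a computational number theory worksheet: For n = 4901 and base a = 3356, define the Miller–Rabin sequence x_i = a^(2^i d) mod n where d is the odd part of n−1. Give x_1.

927

n − 1 = 4900 = 2^2 · 1225, so s = 2 and d = 1225.
x_0 = 3356^1225 mod 4901 = 2134.
x_1 = 2134^2 mod 4901 = 927.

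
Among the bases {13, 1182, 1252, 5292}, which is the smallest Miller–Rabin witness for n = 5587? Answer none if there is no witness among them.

13

n − 1 = 5586 = 2^1 · 2793, so s = 1 and d = 2793.
Base 13: x_0 = 13^2793 mod 5587 = 1577. x_0 ∉ {1, 5586} and s = 1, so 13 is a Miller–Rabin witness and 5587 is composite.
Base 1182: x_0 = 1182^2793 mod 5587 = 2635. x_0 ∉ {1, 5586} and s = 1, so 1182 is a Miller–Rabin witness and 5587 is composite.
Base 1252: x_0 = 1252^2793 mod 5587 = 4841. x_0 ∉ {1, 5586} and s = 1, so 1252 is a Miller–Rabin witness and 5587 is composite.
Base 5292: x_0 = 5292^2793 mod 5587 = 3627. x_0 ∉ {1, 5586} and s = 1, so 5292 is a Miller–Rabin witness and 5587 is composite.
The smallest witness among the given bases is 13.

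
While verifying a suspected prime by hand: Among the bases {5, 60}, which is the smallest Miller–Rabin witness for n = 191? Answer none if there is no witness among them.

n − 1 = 190 = 2^1 · 95, so s = 1 and d = 95.
Base 5: x_0 = 5^95 mod 191 = 1. x_0 = 1, so 5 is not a witness.
Base 60: x_0 = 60^95 mod 191 = 1. x_0 = 1, so 60 is not a witness.
No listed base is a witness for 191.

none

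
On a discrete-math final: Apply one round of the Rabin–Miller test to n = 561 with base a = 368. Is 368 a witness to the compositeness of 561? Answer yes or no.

yes

n − 1 = 560 = 2^4 · 35, so s = 4 and d = 35.
x_0 = 368^35 mod 561 = 56.
x_0 is neither 1 nor 560, so continue squaring.
x_1 = 56^2 mod 561 = 331.
x_2 = 331^2 mod 561 = 166.
x_3 = 166^2 mod 561 = 67.
Reached i = s−1 = 3 without hitting −1: 368 is a Miller–Rabin witness and 561 is composite.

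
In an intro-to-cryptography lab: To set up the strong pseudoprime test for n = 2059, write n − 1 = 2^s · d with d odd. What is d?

1029

Halving: 2058 → 1029; 1029 is odd.
So 2058 = 2^1 · 1029.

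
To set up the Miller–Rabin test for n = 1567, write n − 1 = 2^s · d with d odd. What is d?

Halving: 1566 → 783; 783 is odd.
So 1566 = 2^1 · 783.

783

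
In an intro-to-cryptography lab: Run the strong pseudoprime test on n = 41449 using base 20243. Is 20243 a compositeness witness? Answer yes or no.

n − 1 = 41448 = 2^3 · 5181, so s = 3 and d = 5181.
x_0 = 20243^5181 mod 41449 = 33179.
x_0 is neither 1 nor 41448, so continue squaring.
x_1 = 33179^2 mod 41449 = 2050.
x_2 = 2050^2 mod 41449 = 16151.
Reached i = s−1 = 2 without hitting −1: 20243 is a Miller–Rabin witness and 41449 is composite.

yes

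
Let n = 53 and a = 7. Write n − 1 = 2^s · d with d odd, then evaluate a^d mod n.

n − 1 = 52 = 2^2 · 13, so s = 2 and d = 13.
Repeated squaring mod 53: 7^1 ≡ 7, 7^2 ≡ 49, 7^4 ≡ 16, 7^8 ≡ 44.
13 = 8 + 4 + 1, so 7^13 ≡ 44·16·7 ≡ 52 (mod 53).

52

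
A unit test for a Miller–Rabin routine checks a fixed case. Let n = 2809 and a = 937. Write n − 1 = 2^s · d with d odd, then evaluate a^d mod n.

n − 1 = 2808 = 2^3 · 351, so s = 3 and d = 351.
937^351 mod 2809 = 2545.

2545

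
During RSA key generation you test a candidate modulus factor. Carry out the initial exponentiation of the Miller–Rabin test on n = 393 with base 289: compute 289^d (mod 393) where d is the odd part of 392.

232

n − 1 = 392 = 2^3 · 49, so s = 3 and d = 49.
289^49 mod 393 = 232.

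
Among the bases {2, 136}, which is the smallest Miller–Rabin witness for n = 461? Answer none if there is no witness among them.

n − 1 = 460 = 2^2 · 115, so s = 2 and d = 115.
Base 2: x_0 = 2^115 mod 461 = 48. x_0 is neither 1 nor 460, so continue squaring. x_1 = 48^2 mod 461 = 460. x_1 ≡ −1, so 2 is not a witness.
Base 136: x_0 = 136^115 mod 461 = 48. x_0 is neither 1 nor 460, so continue squaring. x_1 = 48^2 mod 461 = 460. x_1 ≡ −1, so 136 is not a witness.
No listed base is a witness for 461.

none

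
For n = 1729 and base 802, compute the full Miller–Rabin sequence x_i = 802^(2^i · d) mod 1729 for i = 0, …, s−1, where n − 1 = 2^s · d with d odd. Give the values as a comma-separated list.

1, 1, 1, 1, 1, 1

n − 1 = 1728 = 2^6 · 27, so s = 6 and d = 27.
x_0 = 802^27 mod 1729 = 1.
x_1 = 1^2 mod 1729 = 1.
x_2 = 1^2 mod 1729 = 1.
x_3 = 1^2 mod 1729 = 1.
x_4 = 1^2 mod 1729 = 1.
x_5 = 1^2 mod 1729 = 1.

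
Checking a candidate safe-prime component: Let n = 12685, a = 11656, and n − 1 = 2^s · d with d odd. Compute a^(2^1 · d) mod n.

n − 1 = 12684 = 2^2 · 3171, so s = 2 and d = 3171.
Repeated squaring mod 12685: 11656^1 ≡ 11656, 11656^2 ≡ 5986, 11656^4 ≡ 9756, 11656^8 ≡ 3981, 11656^16 ≡ 4796, 11656^32 ≡ 3711, 11656^64 ≡ 8296, 11656^128 ≡ 7491, 11656^256 ≡ 9326, 11656^512 ≡ 5916, 11656^1024 ≡ 1141, 11656^2048 ≡ 8011.
3171 = 2048 + 1024 + 64 + 32 + 2 + 1, so 11656^3171 ≡ 8011·1141·8296·3711·5986·11656 ≡ 601 (mod 12685).
x_0 = 601.
x_1 = 601^2 mod 12685 = 6021.

6021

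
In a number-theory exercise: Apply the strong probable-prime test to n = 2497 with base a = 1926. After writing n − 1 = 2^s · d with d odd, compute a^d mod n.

1244

n − 1 = 2496 = 2^6 · 39, so s = 6 and d = 39.
1926^39 mod 2497 = 1244.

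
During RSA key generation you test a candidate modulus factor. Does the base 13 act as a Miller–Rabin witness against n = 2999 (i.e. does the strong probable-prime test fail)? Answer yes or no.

n − 1 = 2998 = 2^1 · 1499, so s = 1 and d = 1499.
By repeated squaring, 13^1499 ≡ 1 (mod 2999).
x_0 = 13^1499 mod 2999 = 1.
x_0 = 1, so 13 is not a witness.

no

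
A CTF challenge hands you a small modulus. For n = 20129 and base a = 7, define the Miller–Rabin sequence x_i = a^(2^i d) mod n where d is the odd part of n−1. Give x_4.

1

n − 1 = 20128 = 2^5 · 629, so s = 5 and d = 629.
x_0 = 7^629 mod 20129 = 175.
x_1 = 175^2 mod 20129 = 10496.
x_2 = 10496^2 mod 20129 = 20128.
x_3 = 20128^2 mod 20129 = 1.
x_4 = 1^2 mod 20129 = 1.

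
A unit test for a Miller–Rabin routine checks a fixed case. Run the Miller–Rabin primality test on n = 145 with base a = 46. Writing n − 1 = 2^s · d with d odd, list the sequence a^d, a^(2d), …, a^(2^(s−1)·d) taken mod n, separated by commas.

n − 1 = 144 = 2^4 · 9, so s = 4 and d = 9.
x_0 = 46^9 mod 145 = 46.
x_1 = 46^2 mod 145 = 86.
x_2 = 86^2 mod 145 = 1.
x_3 = 1^2 mod 145 = 1.

46, 86, 1, 1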